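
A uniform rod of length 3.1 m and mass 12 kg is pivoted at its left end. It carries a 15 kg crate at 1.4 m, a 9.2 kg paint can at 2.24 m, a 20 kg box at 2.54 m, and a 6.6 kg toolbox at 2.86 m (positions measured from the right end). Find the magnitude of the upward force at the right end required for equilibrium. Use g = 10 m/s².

Choose the left end as the axis so the unknown pivot reaction has zero arm there.
Beam weight: 12 × 10 = 120 N down at 1.55 m → arm 1.55 m, τ = 120 × 1.55 = 186 N·m clockwise.
Crate: 15 × 10 = 150 N down at 1.4 m → arm 1.7 m, τ = 150 × 1.7 = 255 N·m clockwise.
Paint can: 9.2 × 10 = 92 N down at 2.24 m → arm 0.86 m, τ = 92 × 0.86 = 79.12 N·m clockwise.
Box: 20 × 10 = 200 N down at 2.54 m → arm 0.56 m, τ = 200 × 0.56 = 112 N·m clockwise.
Toolbox: 6.6 × 10 = 66 N down at 2.86 m → arm 0.24 m, τ = 66 × 0.24 = 15.84 N·m clockwise.
Net moment of the loads = 648 N·m clockwise.
The upward force F acts at the right end, arm 3.1 m, giving F × 3.1 counterclockwise.
For rotational equilibrium, F × 3.1 = 648, so F = 648 / 3.1 = 209 N.

F ≈ 209 N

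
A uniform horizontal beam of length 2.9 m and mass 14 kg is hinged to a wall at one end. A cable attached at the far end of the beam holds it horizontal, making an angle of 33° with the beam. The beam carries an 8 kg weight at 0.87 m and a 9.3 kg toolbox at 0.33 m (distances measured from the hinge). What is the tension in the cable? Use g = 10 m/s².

Sum moments about the hinge (the unknown hinge reaction has zero arm there).
Beam weight: 14 × 10 = 140 N down at 1.45 m → arm 1.45 m, τ = 140 × 1.45 = 203 N·m clockwise.
Weight: 8 × 10 = 80 N down at 0.87 m → arm 0.87 m, τ = 80 × 0.87 = 69.6 N·m clockwise.
Toolbox: 9.3 × 10 = 93 N down at 0.33 m → arm 0.33 m, τ = 93 × 0.33 = 30.69 N·m clockwise.
Total clockwise load moment = 303.3 N·m.
The cable tension T acts at 2.9 m; only its component perpendicular to the beam, T sinθ, produces torque. sin 33° = 0.5446.
Setting net torque to zero: T × 2.9 × 0.5446 = 303.3 → T = 303.3 / 1.579 = 192 N.

T ≈ 192 N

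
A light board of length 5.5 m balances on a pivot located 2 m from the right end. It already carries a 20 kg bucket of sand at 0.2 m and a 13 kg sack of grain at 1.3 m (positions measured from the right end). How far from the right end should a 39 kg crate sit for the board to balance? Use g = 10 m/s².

Taking torques about the pivot (at 2 m from the right end):
Bucket of sand: 20 × 10 = 200 N down at 0.2 m → arm 1.8 m, τ = 200 × 1.8 = 360 N·m clockwise.
Sack of grain: 13 × 10 = 130 N down at 1.3 m → arm 0.7 m, τ = 130 × 0.7 = 91 N·m clockwise.
Net moment of existing loads = 451 N·m clockwise.
The crate weighs 39 × 10 = 390 N and must supply an equal counterclockwise moment, so its lever arm about the pivot is 451 / 390 = 1.16 m.
That puts it at 2 + 1.16 = 3.16 m from the right end.

x ≈ 3.16 m from the right end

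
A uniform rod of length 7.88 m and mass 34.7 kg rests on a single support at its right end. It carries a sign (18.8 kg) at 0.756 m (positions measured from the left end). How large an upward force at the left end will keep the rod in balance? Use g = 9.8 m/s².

Taking torques about the right end:
Beam weight: 34.7 × 9.8 = 340.1 N down at 3.94 m → arm 3.94 m, τ = 340.1 × 3.94 = 1340 N·m counterclockwise.
Sign: 18.8 × 9.8 = 184.2 N down at 0.756 m → arm 7.124 m, τ = 184.2 × 7.124 = 1312 N·m counterclockwise.
Net moment of the loads = 2652 N·m counterclockwise.
The upward force F acts at the left end, arm 7.88 m, giving F × 7.88 clockwise.
For rotational equilibrium, F × 7.88 = 2652, so F = 2652 / 7.88 = 337 N.

F ≈ 337 N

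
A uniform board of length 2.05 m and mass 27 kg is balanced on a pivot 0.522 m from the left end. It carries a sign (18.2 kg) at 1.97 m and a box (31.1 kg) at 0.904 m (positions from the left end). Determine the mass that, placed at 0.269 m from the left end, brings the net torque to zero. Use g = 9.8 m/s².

m ≈ 205 kg

Take moments about the pivot (at 0.522 m from the left end).
Beam weight: 27 × 9.8 = 264.6 N down at 1.025 m → arm 0.503 m, τ = 264.6 × 0.503 = 133.1 N·m clockwise.
Sign: 18.2 × 9.8 = 178.4 N down at 1.97 m → arm 1.448 m, τ = 178.4 × 1.448 = 258.3 N·m clockwise.
Box: 31.1 × 9.8 = 304.8 N down at 0.904 m → arm 0.382 m, τ = 304.8 × 0.382 = 116.4 N·m clockwise.
Net moment of known loads = 507.8 N·m clockwise.
An unknown mass m at 0.269 m has arm 0.253 m; its moment is m·g·0.253 counterclockwise.
Setting net torque to zero: m × 9.8 × 0.253 = 507.8 → m = 507.8 / (9.8 × 0.253) = 205 kg.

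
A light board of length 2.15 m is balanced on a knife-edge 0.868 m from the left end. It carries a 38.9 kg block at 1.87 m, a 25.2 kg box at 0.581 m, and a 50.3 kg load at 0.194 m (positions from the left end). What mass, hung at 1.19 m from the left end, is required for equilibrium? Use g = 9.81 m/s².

About the knife-edge (at 0.868 m from the left end):
Block: 38.9 × 9.81 = 381.6 N down at 1.87 m → arm 1.002 m, τ = 381.6 × 1.002 = 382.4 N·m clockwise.
Box: 25.2 × 9.81 = 247.2 N down at 0.581 m → arm 0.287 m, τ = 247.2 × 0.287 = 70.95 N·m counterclockwise.
Load: 50.3 × 9.81 = 493.4 N down at 0.194 m → arm 0.674 m, τ = 493.4 × 0.674 = 332.6 N·m counterclockwise.
Net moment of known loads = 21.15 N·m counterclockwise.
An unknown mass m at 1.19 m has arm 0.322 m; its moment is m·g·0.322 clockwise.
Setting net torque to zero: m × 9.81 × 0.322 = 21.15 → m = 21.15 / (9.81 × 0.322) = 6.7 kg.

m ≈ 6.7 kg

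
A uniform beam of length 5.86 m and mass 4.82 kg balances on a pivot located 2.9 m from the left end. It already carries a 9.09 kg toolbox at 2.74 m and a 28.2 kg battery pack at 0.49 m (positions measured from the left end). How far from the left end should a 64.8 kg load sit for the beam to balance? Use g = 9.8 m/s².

Sum moments about the pivot (at 2.9 m from the left end) (the support reaction has zero arm there).
Beam weight: 4.82 × 9.8 = 47.24 N down at 2.93 m → arm 0.03 m, τ = 47.24 × 0.03 = 1.417 N·m clockwise.
Toolbox: 9.09 × 9.8 = 89.08 N down at 2.74 m → arm 0.16 m, τ = 89.08 × 0.16 = 14.25 N·m counterclockwise.
Battery pack: 28.2 × 9.8 = 276.4 N down at 0.49 m → arm 2.41 m, τ = 276.4 × 2.41 = 666.1 N·m counterclockwise.
Net moment of existing loads = 678.9 N·m counterclockwise.
The load weighs 64.8 × 9.8 = 635 N and must supply an equal clockwise moment, so its lever arm about the pivot is 678.9 / 635 = 1.07 m.
That puts it at 2.9 + 1.07 = 3.97 m from the left end.

x ≈ 3.97 m from the left end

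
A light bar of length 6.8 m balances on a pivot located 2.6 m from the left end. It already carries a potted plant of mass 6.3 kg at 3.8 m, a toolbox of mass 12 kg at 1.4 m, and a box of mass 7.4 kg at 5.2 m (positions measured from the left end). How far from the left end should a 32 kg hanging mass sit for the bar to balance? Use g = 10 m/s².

x ≈ 2.21 m from the left end

About the pivot (at 2.6 m from the left end):
Potted plant: 6.3 × 10 = 63 N down at 3.8 m → arm 1.2 m, τ = 63 × 1.2 = 75.6 N·m clockwise.
Toolbox: 12 × 10 = 120 N down at 1.4 m → arm 1.2 m, τ = 120 × 1.2 = 144 N·m counterclockwise.
Box: 7.4 × 10 = 74 N down at 5.2 m → arm 2.6 m, τ = 74 × 2.6 = 192.4 N·m clockwise.
Net moment of existing loads = 124 N·m clockwise.
The hanging mass weighs 32 × 10 = 320 N and must supply an equal counterclockwise moment, so its lever arm about the pivot is 124 / 320 = 0.388 m.
That puts it at 2.6 − 0.388 = 2.21 m from the left end.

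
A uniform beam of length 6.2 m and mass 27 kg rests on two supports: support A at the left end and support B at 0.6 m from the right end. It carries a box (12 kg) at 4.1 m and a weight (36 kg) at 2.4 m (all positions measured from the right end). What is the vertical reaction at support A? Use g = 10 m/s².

R_A ≈ 311 N

Sum moments about support B (its reaction then has zero moment arm).
Beam weight: 27 × 10 = 270 N down at 3.1 m → arm 2.5 m, τ = 270 × 2.5 = 675 N·m counterclockwise.
Box: 12 × 10 = 120 N down at 4.1 m → arm 3.5 m, τ = 120 × 3.5 = 420 N·m counterclockwise.
Weight: 36 × 10 = 360 N down at 2.4 m → arm 1.8 m, τ = 360 × 1.8 = 648 N·m counterclockwise.
Net load moment about support B = 1743 N·m counterclockwise.
Reaction R at support A is upward at 6.2 m, arm 5.6 m → moment R × 5.6 clockwise.
Balancing moments: R × 5.6 = 1743, giving R = 311 N.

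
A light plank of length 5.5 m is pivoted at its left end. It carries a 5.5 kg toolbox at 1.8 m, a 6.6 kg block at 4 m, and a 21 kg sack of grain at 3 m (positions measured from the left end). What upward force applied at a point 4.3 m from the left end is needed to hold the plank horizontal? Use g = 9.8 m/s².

Sum moments about the left end (the unknown pivot reaction has zero arm there).
Toolbox: 5.5 × 9.8 = 53.9 N down at 1.8 m → arm 1.8 m, τ = 53.9 × 1.8 = 97.02 N·m clockwise.
Block: 6.6 × 9.8 = 64.68 N down at 4 m → arm 4 m, τ = 64.68 × 4 = 258.7 N·m clockwise.
Sack of grain: 21 × 9.8 = 205.8 N down at 3 m → arm 3 m, τ = 205.8 × 3 = 617.4 N·m clockwise.
Net moment of the loads = 973.1 N·m clockwise.
The upward force F acts at a point 4.3 m from the left end, arm 4.3 m, giving F × 4.3 counterclockwise.
Balancing moments: F × 4.3 = 973.1, giving F = 973.1 / 4.3 = 226 N.

F ≈ 226 N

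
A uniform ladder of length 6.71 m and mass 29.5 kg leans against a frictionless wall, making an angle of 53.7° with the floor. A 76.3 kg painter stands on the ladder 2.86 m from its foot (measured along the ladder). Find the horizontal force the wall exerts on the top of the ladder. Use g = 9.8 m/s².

N_wall ≈ 340 N

About the foot of the ladder:
Ladder weight 29.5×9.8 = 289.1 N acts at 3.355 m along the ladder; its horizontal arm is 3.355·cos53.7° = 1.986 m → τ = 574.2 N·m clockwise.
Painter: 76.3×9.8 = 747.7 N at 2.86 m → arm 1.693 m → τ = 1266 N·m clockwise.
Wall normal N acts horizontally at the top; its moment arm is the height L sinθ = 6.71·sin53.7° = 5.408 m, counterclockwise.
Balancing moments: N × 5.408 = 1840, giving N = 340 N.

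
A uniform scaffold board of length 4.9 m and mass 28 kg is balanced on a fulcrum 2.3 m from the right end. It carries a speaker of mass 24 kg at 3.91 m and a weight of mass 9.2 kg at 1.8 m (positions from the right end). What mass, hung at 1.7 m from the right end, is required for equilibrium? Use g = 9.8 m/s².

About the fulcrum (at 2.3 m from the right end):
Beam weight: 28 × 9.8 = 274.4 N down at 2.45 m → arm 0.15 m, τ = 274.4 × 0.15 = 41.16 N·m counterclockwise.
Speaker: 24 × 9.8 = 235.2 N down at 3.91 m → arm 1.61 m, τ = 235.2 × 1.61 = 378.7 N·m counterclockwise.
Weight: 9.2 × 9.8 = 90.16 N down at 1.8 m → arm 0.5 m, τ = 90.16 × 0.5 = 45.08 N·m clockwise.
Net moment of known loads = 374.8 N·m counterclockwise.
An unknown mass m at 1.7 m has arm 0.6 m; its moment is m·g·0.6 clockwise.
Setting net torque to zero: m × 9.8 × 0.6 = 374.8 → m = 374.8 / (9.8 × 0.6) = 63.7 kg.

m ≈ 63.7 kg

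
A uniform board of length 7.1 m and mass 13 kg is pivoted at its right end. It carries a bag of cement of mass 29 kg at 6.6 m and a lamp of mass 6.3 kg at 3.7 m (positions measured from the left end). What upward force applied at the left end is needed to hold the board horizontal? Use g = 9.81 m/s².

F ≈ 113 N

About the right end:
Beam weight: 13 × 9.81 = 127.5 N down at 3.55 m → arm 3.55 m, τ = 127.5 × 3.55 = 452.6 N·m counterclockwise.
Bag of cement: 29 × 9.81 = 284.5 N down at 6.6 m → arm 0.5 m, τ = 284.5 × 0.5 = 142.2 N·m counterclockwise.
Lamp: 6.3 × 9.81 = 61.8 N down at 3.7 m → arm 3.4 m, τ = 61.8 × 3.4 = 210.1 N·m counterclockwise.
Net moment of the loads = 804.9 N·m counterclockwise.
The upward force F acts at the left end, arm 7.1 m, giving F × 7.1 clockwise.
Setting net torque to zero: F × 7.1 = 804.9 → F = 804.9 / 7.1 = 113 N.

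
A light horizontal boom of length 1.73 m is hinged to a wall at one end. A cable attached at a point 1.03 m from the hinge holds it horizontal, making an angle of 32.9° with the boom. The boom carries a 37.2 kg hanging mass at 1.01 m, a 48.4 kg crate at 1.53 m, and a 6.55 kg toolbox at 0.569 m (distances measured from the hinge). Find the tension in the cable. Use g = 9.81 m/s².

Take moments about the hinge.
Hanging mass: 37.2 × 9.81 = 364.9 N down at 1.01 m → arm 1.01 m, τ = 364.9 × 1.01 = 368.5 N·m clockwise.
Crate: 48.4 × 9.81 = 474.8 N down at 1.53 m → arm 1.53 m, τ = 474.8 × 1.53 = 726.4 N·m clockwise.
Toolbox: 6.55 × 9.81 = 64.26 N down at 0.569 m → arm 0.569 m, τ = 64.26 × 0.569 = 36.56 N·m clockwise.
Total clockwise load moment = 1131 N·m.
The cable tension T acts at 1.03 m; only its component perpendicular to the boom, T sinθ, produces torque. sin 32.9° = 0.5432.
Στ = 0 ⇒ T × 1.03 × 0.5432 = 1131 ⇒ T = 1131 / 0.5595 = 2020 N.

T ≈ 2020 N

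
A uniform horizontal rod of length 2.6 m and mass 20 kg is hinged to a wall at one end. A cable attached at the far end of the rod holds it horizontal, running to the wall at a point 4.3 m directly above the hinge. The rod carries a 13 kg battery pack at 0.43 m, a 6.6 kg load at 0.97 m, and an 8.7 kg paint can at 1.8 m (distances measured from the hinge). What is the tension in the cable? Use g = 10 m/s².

Take moments about the hinge.
Beam weight: 20 × 10 = 200 N down at 1.3 m → arm 1.3 m, τ = 200 × 1.3 = 260 N·m clockwise.
Battery pack: 13 × 10 = 130 N down at 0.43 m → arm 0.43 m, τ = 130 × 0.43 = 55.9 N·m clockwise.
Load: 6.6 × 10 = 66 N down at 0.97 m → arm 0.97 m, τ = 66 × 0.97 = 64.02 N·m clockwise.
Paint can: 8.7 × 10 = 87 N down at 1.8 m → arm 1.8 m, τ = 87 × 1.8 = 156.6 N·m clockwise.
Total clockwise load moment = 536.5 N·m.
The cable tension T acts at 2.6 m; only its component perpendicular to the rod, T sinθ, produces torque. sinθ = h/√(h²+d²) = 4.3/√(4.3²+2.6²) = 0.8557.
For rotational equilibrium, T × 2.6 × 0.8557 = 536.5, so T = 536.5 / 2.225 = 241 N.

T ≈ 241 N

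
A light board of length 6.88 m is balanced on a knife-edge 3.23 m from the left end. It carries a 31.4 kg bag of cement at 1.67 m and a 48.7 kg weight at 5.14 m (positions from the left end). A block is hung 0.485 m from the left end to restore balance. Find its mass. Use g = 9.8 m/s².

m ≈ 16 kg

Taking torques about the knife-edge (at 3.23 m from the left end):
Bag of cement: 31.4 × 9.8 = 307.7 N down at 1.67 m → arm 1.56 m, τ = 307.7 × 1.56 = 480 N·m counterclockwise.
Weight: 48.7 × 9.8 = 477.3 N down at 5.14 m → arm 1.91 m, τ = 477.3 × 1.91 = 911.6 N·m clockwise.
Net moment of known loads = 431.6 N·m clockwise.
An unknown mass m at 0.485 m has arm 2.745 m; its moment is m·g·2.745 counterclockwise.
For rotational equilibrium, m × 9.8 × 2.745 = 431.6, so m = 431.6 / (9.8 × 2.745) = 16 kg.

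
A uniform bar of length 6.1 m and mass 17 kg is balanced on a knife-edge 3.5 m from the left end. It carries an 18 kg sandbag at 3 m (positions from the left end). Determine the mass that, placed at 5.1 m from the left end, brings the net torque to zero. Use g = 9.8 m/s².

m ≈ 10.4 kg

Take moments about the knife-edge (at 3.5 m from the left end).
Beam weight: 17 × 9.8 = 166.6 N down at 3.05 m → arm 0.45 m, τ = 166.6 × 0.45 = 74.97 N·m counterclockwise.
Sandbag: 18 × 9.8 = 176.4 N down at 3 m → arm 0.5 m, τ = 176.4 × 0.5 = 88.2 N·m counterclockwise.
Net moment of known loads = 163.2 N·m counterclockwise.
An unknown mass m at 5.1 m has arm 1.6 m; its moment is m·g·1.6 clockwise.
Balancing moments: m × 9.8 × 1.6 = 163.2, giving m = 163.2 / (9.8 × 1.6) = 10.4 kg.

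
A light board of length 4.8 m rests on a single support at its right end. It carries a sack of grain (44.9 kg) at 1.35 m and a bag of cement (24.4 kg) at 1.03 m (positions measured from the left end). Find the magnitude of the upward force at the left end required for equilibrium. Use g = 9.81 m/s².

About the right end:
Sack of grain: 44.9 × 9.81 = 440.5 N down at 1.35 m → arm 3.45 m, τ = 440.5 × 3.45 = 1520 N·m counterclockwise.
Bag of cement: 24.4 × 9.81 = 239.4 N down at 1.03 m → arm 3.77 m, τ = 239.4 × 3.77 = 902.5 N·m counterclockwise.
Net moment of the loads = 2422 N·m counterclockwise.
The upward force F acts at the left end, arm 4.8 m, giving F × 4.8 clockwise.
Στ = 0 ⇒ F × 4.8 = 2422 ⇒ F = 2422 / 4.8 = 505 N.

F ≈ 505 N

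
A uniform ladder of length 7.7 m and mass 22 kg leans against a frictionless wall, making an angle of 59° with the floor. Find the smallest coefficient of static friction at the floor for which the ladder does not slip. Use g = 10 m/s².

Take moments about the foot of the ladder.
Ladder weight 22×10 = 220 N acts at 3.85 m along the ladder; its horizontal arm is 3.85·cos59° = 1.983 m → τ = 436.3 N·m clockwise.
Wall normal N acts horizontally at the top; its moment arm is the height L sinθ = 7.7·sin59° = 6.6 m, counterclockwise.
For rotational equilibrium, N × 6.6 = 436.3, so N = 66.11 N.
ΣFx = 0 ⇒ f = N_wall = 66.11 N. ΣFy = 0 ⇒ N_floor = 220 N.
μ_min = f / N_floor = 66.11 / 220 = 0.3.

μ_min ≈ 0.3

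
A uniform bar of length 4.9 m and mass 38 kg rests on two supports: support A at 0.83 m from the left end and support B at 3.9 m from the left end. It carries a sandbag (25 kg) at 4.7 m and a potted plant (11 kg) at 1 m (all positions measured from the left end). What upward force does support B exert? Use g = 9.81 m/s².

R_B ≈ 512 N

Choose support A as the axis so its reaction then has zero moment arm.
Beam weight: 38 × 9.81 = 372.8 N down at 2.45 m → arm 1.62 m, τ = 372.8 × 1.62 = 603.9 N·m clockwise.
Sandbag: 25 × 9.81 = 245.2 N down at 4.7 m → arm 3.87 m, τ = 245.2 × 3.87 = 948.9 N·m clockwise.
Potted plant: 11 × 9.81 = 107.9 N down at 1 m → arm 0.17 m, τ = 107.9 × 0.17 = 18.34 N·m clockwise.
Net load moment about support A = 1571 N·m clockwise.
Reaction R at support B is upward at 3.9 m, arm 3.07 m → moment R × 3.07 counterclockwise.
For rotational equilibrium, R × 3.07 = 1571, so R = 512 N.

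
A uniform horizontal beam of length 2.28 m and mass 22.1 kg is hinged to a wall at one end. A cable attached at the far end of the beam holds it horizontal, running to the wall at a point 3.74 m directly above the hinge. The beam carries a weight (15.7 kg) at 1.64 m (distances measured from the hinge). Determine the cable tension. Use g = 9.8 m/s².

T ≈ 256 N

Choose the hinge as the axis so the unknown hinge reaction has zero arm there.
Beam weight: 22.1 × 9.8 = 216.6 N down at 1.14 m → arm 1.14 m, τ = 216.6 × 1.14 = 246.9 N·m clockwise.
Weight: 15.7 × 9.8 = 153.9 N down at 1.64 m → arm 1.64 m, τ = 153.9 × 1.64 = 252.4 N·m clockwise.
Total clockwise load moment = 499.3 N·m.
The cable tension T acts at 2.28 m; only its component perpendicular to the beam, T sinθ, produces torque. sinθ = h/√(h²+d²) = 3.74/√(3.74²+2.28²) = 0.8538.
Setting net torque to zero: T × 2.28 × 0.8538 = 499.3 → T = 499.3 / 1.947 = 256 N.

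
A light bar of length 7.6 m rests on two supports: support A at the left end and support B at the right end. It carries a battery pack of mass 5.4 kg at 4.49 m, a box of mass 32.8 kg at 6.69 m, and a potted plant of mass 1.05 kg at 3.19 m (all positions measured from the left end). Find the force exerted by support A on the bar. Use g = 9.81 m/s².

R_A ≈ 66.2 N

Sum moments about support B (its reaction then has zero moment arm).
Battery pack: 5.4 × 9.81 = 52.97 N down at 4.49 m → arm 3.11 m, τ = 52.97 × 3.11 = 164.7 N·m counterclockwise.
Box: 32.8 × 9.81 = 321.8 N down at 6.69 m → arm 0.91 m, τ = 321.8 × 0.91 = 292.8 N·m counterclockwise.
Potted plant: 1.05 × 9.81 = 10.3 N down at 3.19 m → arm 4.41 m, τ = 10.3 × 4.41 = 45.42 N·m counterclockwise.
Net load moment about support B = 502.9 N·m counterclockwise.
Reaction R at support A is upward at 0 m, arm 7.6 m → moment R × 7.6 clockwise.
For rotational equilibrium, R × 7.6 = 502.9, so R = 66.2 N.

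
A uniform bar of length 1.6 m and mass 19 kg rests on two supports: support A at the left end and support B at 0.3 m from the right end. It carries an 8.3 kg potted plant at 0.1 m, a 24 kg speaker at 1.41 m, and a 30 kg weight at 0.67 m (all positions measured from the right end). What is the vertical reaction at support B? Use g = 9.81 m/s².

Sum moments about support A (its reaction then has zero moment arm).
Beam weight: 19 × 9.81 = 186.4 N down at 0.8 m → arm 0.8 m, τ = 186.4 × 0.8 = 149.1 N·m clockwise.
Potted plant: 8.3 × 9.81 = 81.42 N down at 0.1 m → arm 1.5 m, τ = 81.42 × 1.5 = 122.1 N·m clockwise.
Speaker: 24 × 9.81 = 235.4 N down at 1.41 m → arm 0.19 m, τ = 235.4 × 0.19 = 44.73 N·m clockwise.
Weight: 30 × 9.81 = 294.3 N down at 0.67 m → arm 0.93 m, τ = 294.3 × 0.93 = 273.7 N·m clockwise.
Net load moment about support A = 589.6 N·m clockwise.
Reaction R at support B is upward at 0.3 m, arm 1.3 m → moment R × 1.3 counterclockwise.
Balancing moments: R × 1.3 = 589.6, giving R = 454 N.

R_B ≈ 454 N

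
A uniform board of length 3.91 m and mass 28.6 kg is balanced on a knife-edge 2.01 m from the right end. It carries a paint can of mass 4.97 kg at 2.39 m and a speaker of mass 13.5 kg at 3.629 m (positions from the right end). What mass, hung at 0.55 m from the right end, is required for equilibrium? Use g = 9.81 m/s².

m ≈ 15.2 kg

Choose the knife-edge (at 2.01 m from the right end) as the axis so the support reaction has zero arm there.
Beam weight: 28.6 × 9.81 = 280.6 N down at 1.955 m → arm 0.055 m, τ = 280.6 × 0.055 = 15.43 N·m clockwise.
Paint can: 4.97 × 9.81 = 48.76 N down at 2.39 m → arm 0.38 m, τ = 48.76 × 0.38 = 18.53 N·m counterclockwise.
Speaker: 13.5 × 9.81 = 132.4 N down at 3.629 m → arm 1.619 m, τ = 132.4 × 1.619 = 214.4 N·m counterclockwise.
Net moment of known loads = 217.5 N·m counterclockwise.
An unknown mass m at 0.55 m has arm 1.46 m; its moment is m·g·1.46 clockwise.
For rotational equilibrium, m × 9.81 × 1.46 = 217.5, so m = 217.5 / (9.81 × 1.46) = 15.2 kg.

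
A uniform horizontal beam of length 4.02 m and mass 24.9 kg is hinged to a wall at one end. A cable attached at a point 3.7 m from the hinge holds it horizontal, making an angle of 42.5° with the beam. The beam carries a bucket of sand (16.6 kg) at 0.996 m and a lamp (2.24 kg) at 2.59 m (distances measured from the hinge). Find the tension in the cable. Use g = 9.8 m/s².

T ≈ 284 N

Sum moments about the hinge (the unknown hinge reaction has zero arm there).
Beam weight: 24.9 × 9.8 = 244 N down at 2.01 m → arm 2.01 m, τ = 244 × 2.01 = 490.4 N·m clockwise.
Bucket of sand: 16.6 × 9.8 = 162.7 N down at 0.996 m → arm 0.996 m, τ = 162.7 × 0.996 = 162 N·m clockwise.
Lamp: 2.24 × 9.8 = 21.95 N down at 2.59 m → arm 2.59 m, τ = 21.95 × 2.59 = 56.85 N·m clockwise.
Total clockwise load moment = 709.2 N·m.
The cable tension T acts at 3.7 m; only its component perpendicular to the beam, T sinθ, produces torque. sin 42.5° = 0.6756.
Στ = 0 ⇒ T × 3.7 × 0.6756 = 709.2 ⇒ T = 709.2 / 2.5 = 284 N.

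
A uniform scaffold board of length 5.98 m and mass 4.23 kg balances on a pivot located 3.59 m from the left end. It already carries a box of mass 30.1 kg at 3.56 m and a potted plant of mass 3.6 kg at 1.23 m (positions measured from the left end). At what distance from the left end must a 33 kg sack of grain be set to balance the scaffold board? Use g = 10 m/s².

x ≈ 3.95 m from the left end

About the pivot (at 3.59 m from the left end):
Beam weight: 4.23 × 10 = 42.3 N down at 2.99 m → arm 0.6 m, τ = 42.3 × 0.6 = 25.38 N·m counterclockwise.
Box: 30.1 × 10 = 301 N down at 3.56 m → arm 0.03 m, τ = 301 × 0.03 = 9.03 N·m counterclockwise.
Potted plant: 3.6 × 10 = 36 N down at 1.23 m → arm 2.36 m, τ = 36 × 2.36 = 84.96 N·m counterclockwise.
Net moment of existing loads = 119.4 N·m counterclockwise.
The sack of grain weighs 33 × 10 = 330 N and must supply an equal clockwise moment, so its lever arm about the pivot is 119.4 / 330 = 0.362 m.
That puts it at 3.59 + 0.362 = 3.95 m from the left end.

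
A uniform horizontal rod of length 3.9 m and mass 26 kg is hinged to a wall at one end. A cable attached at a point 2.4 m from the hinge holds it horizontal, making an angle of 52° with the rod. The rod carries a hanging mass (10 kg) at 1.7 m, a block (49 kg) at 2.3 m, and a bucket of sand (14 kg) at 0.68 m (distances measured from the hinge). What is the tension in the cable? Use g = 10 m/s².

T ≈ 1000 N

Take moments about the hinge.
Beam weight: 26 × 10 = 260 N down at 1.95 m → arm 1.95 m, τ = 260 × 1.95 = 507 N·m clockwise.
Hanging mass: 10 × 10 = 100 N down at 1.7 m → arm 1.7 m, τ = 100 × 1.7 = 170 N·m clockwise.
Block: 49 × 10 = 490 N down at 2.3 m → arm 2.3 m, τ = 490 × 2.3 = 1127 N·m clockwise.
Bucket of sand: 14 × 10 = 140 N down at 0.68 m → arm 0.68 m, τ = 140 × 0.68 = 95.2 N·m clockwise.
Total clockwise load moment = 1899 N·m.
The cable tension T acts at 2.4 m; only its component perpendicular to the rod, T sinθ, produces torque. sin 52° = 0.788.
Setting net torque to zero: T × 2.4 × 0.788 = 1899 → T = 1899 / 1.891 = 1000 N.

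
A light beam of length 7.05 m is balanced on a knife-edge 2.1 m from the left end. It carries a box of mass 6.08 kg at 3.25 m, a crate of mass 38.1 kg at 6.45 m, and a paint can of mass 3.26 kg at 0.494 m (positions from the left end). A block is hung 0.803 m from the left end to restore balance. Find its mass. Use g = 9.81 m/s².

m ≈ 129 kg

About the knife-edge (at 2.1 m from the left end):
Box: 6.08 × 9.81 = 59.64 N down at 3.25 m → arm 1.15 m, τ = 59.64 × 1.15 = 68.59 N·m clockwise.
Crate: 38.1 × 9.81 = 373.8 N down at 6.45 m → arm 4.35 m, τ = 373.8 × 4.35 = 1626 N·m clockwise.
Paint can: 3.26 × 9.81 = 31.98 N down at 0.494 m → arm 1.606 m, τ = 31.98 × 1.606 = 51.36 N·m counterclockwise.
Net moment of known loads = 1643 N·m clockwise.
An unknown mass m at 0.803 m has arm 1.297 m; its moment is m·g·1.297 counterclockwise.
Balancing moments: m × 9.81 × 1.297 = 1643, giving m = 1643 / (9.81 × 1.297) = 129 kg.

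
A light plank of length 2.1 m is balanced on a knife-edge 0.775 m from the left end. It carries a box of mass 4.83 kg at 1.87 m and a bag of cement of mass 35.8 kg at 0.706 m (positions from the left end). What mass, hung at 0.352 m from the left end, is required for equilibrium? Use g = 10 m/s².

Take moments about the knife-edge (at 0.775 m from the left end).
Box: 4.83 × 10 = 48.3 N down at 1.87 m → arm 1.095 m, τ = 48.3 × 1.095 = 52.89 N·m clockwise.
Bag of cement: 35.8 × 10 = 358 N down at 0.706 m → arm 0.069 m, τ = 358 × 0.069 = 24.7 N·m counterclockwise.
Net moment of known loads = 28.19 N·m clockwise.
An unknown mass m at 0.352 m has arm 0.423 m; its moment is m·g·0.423 counterclockwise.
Balancing moments: m × 10 × 0.423 = 28.19, giving m = 28.19 / (10 × 0.423) = 6.66 kg.

m ≈ 6.66 kg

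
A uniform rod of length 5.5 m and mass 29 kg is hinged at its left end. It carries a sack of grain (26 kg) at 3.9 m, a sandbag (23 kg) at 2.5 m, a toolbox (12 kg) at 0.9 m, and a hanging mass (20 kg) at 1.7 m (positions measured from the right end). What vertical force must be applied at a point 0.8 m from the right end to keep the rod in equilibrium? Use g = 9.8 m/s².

Sum moments about the left end (the unknown pivot reaction has zero arm there).
Beam weight: 29 × 9.8 = 284.2 N down at 2.75 m → arm 2.75 m, τ = 284.2 × 2.75 = 781.5 N·m clockwise.
Sack of grain: 26 × 9.8 = 254.8 N down at 3.9 m → arm 1.6 m, τ = 254.8 × 1.6 = 407.7 N·m clockwise.
Sandbag: 23 × 9.8 = 225.4 N down at 2.5 m → arm 3 m, τ = 225.4 × 3 = 676.2 N·m clockwise.
Toolbox: 12 × 9.8 = 117.6 N down at 0.9 m → arm 4.6 m, τ = 117.6 × 4.6 = 541 N·m clockwise.
Hanging mass: 20 × 9.8 = 196 N down at 1.7 m → arm 3.8 m, τ = 196 × 3.8 = 744.8 N·m clockwise.
Net moment of the loads = 3151 N·m clockwise.
The upward force F acts at a point 0.8 m from the right end, arm 4.7 m, giving F × 4.7 counterclockwise.
Στ = 0 ⇒ F × 4.7 = 3151 ⇒ F = 3151 / 4.7 = 670 N.

F ≈ 670 N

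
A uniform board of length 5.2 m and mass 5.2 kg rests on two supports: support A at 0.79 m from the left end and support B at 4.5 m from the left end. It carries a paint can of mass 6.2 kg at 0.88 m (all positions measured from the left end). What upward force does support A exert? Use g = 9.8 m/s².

R_A ≈ 85.4 N

Choose support B as the axis so its reaction then has zero moment arm.
Beam weight: 5.2 × 9.8 = 50.96 N down at 2.6 m → arm 1.9 m, τ = 50.96 × 1.9 = 96.82 N·m counterclockwise.
Paint can: 6.2 × 9.8 = 60.76 N down at 0.88 m → arm 3.62 m, τ = 60.76 × 3.62 = 220 N·m counterclockwise.
Net load moment about support B = 316.8 N·m counterclockwise.
Reaction R at support A is upward at 0.79 m, arm 3.71 m → moment R × 3.71 clockwise.
Balancing moments: R × 3.71 = 316.8, giving R = 85.4 N.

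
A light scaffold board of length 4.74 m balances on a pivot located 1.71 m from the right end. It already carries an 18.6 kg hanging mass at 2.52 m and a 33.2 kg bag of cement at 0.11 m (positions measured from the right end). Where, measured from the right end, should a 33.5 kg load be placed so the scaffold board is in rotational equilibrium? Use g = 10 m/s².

x ≈ 2.85 m from the right end

About the pivot (at 1.71 m from the right end):
Hanging mass: 18.6 × 10 = 186 N down at 2.52 m → arm 0.81 m, τ = 186 × 0.81 = 150.7 N·m counterclockwise.
Bag of cement: 33.2 × 10 = 332 N down at 0.11 m → arm 1.6 m, τ = 332 × 1.6 = 531.2 N·m clockwise.
Net moment of existing loads = 380.5 N·m clockwise.
The load weighs 33.5 × 10 = 335 N and must supply an equal counterclockwise moment, so its lever arm about the pivot is 380.5 / 335 = 1.14 m.
That puts it at 1.71 + 1.14 = 2.85 m from the right end.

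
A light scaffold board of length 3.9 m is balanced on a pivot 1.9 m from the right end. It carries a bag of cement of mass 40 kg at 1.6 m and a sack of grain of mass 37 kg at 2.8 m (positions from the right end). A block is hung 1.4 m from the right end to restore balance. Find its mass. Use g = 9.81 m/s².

Sum moments about the pivot (at 1.9 m from the right end) (the support reaction has zero arm there).
Bag of cement: 40 × 9.81 = 392.4 N down at 1.6 m → arm 0.3 m, τ = 392.4 × 0.3 = 117.7 N·m clockwise.
Sack of grain: 37 × 9.81 = 363 N down at 2.8 m → arm 0.9 m, τ = 363 × 0.9 = 326.7 N·m counterclockwise.
Net moment of known loads = 209 N·m counterclockwise.
An unknown mass m at 1.4 m has arm 0.5 m; its moment is m·g·0.5 clockwise.
Στ = 0 ⇒ m × 9.81 × 0.5 = 209 ⇒ m = 209 / (9.81 × 0.5) = 42.6 kg.

m ≈ 42.6 kg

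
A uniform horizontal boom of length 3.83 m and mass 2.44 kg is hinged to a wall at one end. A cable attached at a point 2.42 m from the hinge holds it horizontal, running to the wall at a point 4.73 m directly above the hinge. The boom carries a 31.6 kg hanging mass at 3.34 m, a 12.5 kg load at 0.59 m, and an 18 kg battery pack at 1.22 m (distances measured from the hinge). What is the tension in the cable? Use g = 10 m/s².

T ≈ 648 N

Sum moments about the hinge (the unknown hinge reaction has zero arm there).
Beam weight: 2.44 × 10 = 24.4 N down at 1.915 m → arm 1.915 m, τ = 24.4 × 1.915 = 46.73 N·m clockwise.
Hanging mass: 31.6 × 10 = 316 N down at 3.34 m → arm 3.34 m, τ = 316 × 3.34 = 1055 N·m clockwise.
Load: 12.5 × 10 = 125 N down at 0.59 m → arm 0.59 m, τ = 125 × 0.59 = 73.75 N·m clockwise.
Battery pack: 18 × 10 = 180 N down at 1.22 m → arm 1.22 m, τ = 180 × 1.22 = 219.6 N·m clockwise.
Total clockwise load moment = 1395 N·m.
The cable tension T acts at 2.42 m; only its component perpendicular to the boom, T sinθ, produces torque. sinθ = h/√(h²+d²) = 4.73/√(4.73²+2.42²) = 0.8902.
Στ = 0 ⇒ T × 2.42 × 0.8902 = 1395 ⇒ T = 1395 / 2.154 = 648 N.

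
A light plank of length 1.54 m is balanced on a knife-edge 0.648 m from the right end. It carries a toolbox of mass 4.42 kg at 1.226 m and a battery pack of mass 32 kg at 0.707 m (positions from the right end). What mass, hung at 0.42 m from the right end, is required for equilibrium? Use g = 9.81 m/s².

Taking torques about the knife-edge (at 0.648 m from the right end):
Toolbox: 4.42 × 9.81 = 43.36 N down at 1.226 m → arm 0.578 m, τ = 43.36 × 0.578 = 25.06 N·m counterclockwise.
Battery pack: 32 × 9.81 = 313.9 N down at 0.707 m → arm 0.059 m, τ = 313.9 × 0.059 = 18.52 N·m counterclockwise.
Net moment of known loads = 43.58 N·m counterclockwise.
An unknown mass m at 0.42 m has arm 0.228 m; its moment is m·g·0.228 clockwise.
Στ = 0 ⇒ m × 9.81 × 0.228 = 43.58 ⇒ m = 43.58 / (9.81 × 0.228) = 19.5 kg.

m ≈ 19.5 kg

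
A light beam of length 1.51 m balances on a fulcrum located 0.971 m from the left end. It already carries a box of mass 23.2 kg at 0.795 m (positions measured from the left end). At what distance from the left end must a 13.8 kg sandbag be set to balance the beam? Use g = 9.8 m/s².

Taking torques about the fulcrum (at 0.971 m from the left end):
Box: 23.2 × 9.8 = 227.4 N down at 0.795 m → arm 0.176 m, τ = 227.4 × 0.176 = 40.02 N·m counterclockwise.
Net moment of existing loads = 40.02 N·m counterclockwise.
The sandbag weighs 13.8 × 9.8 = 135.2 N and must supply an equal clockwise moment, so its lever arm about the fulcrum is 40.02 / 135.2 = 0.296 m.
That puts it at 0.971 + 0.296 = 1.27 m from the left end.

x ≈ 1.27 m from the left end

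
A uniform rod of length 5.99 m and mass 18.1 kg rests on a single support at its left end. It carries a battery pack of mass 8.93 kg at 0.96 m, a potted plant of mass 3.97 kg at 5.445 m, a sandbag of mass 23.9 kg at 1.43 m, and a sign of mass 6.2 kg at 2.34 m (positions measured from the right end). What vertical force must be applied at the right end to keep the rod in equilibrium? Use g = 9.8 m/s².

Take moments about the left end.
Beam weight: 18.1 × 9.8 = 177.4 N down at 2.995 m → arm 2.995 m, τ = 177.4 × 2.995 = 531.3 N·m clockwise.
Battery pack: 8.93 × 9.8 = 87.51 N down at 0.96 m → arm 5.03 m, τ = 87.51 × 5.03 = 440.2 N·m clockwise.
Potted plant: 3.97 × 9.8 = 38.91 N down at 5.445 m → arm 0.545 m, τ = 38.91 × 0.545 = 21.21 N·m clockwise.
Sandbag: 23.9 × 9.8 = 234.2 N down at 1.43 m → arm 4.56 m, τ = 234.2 × 4.56 = 1068 N·m clockwise.
Sign: 6.2 × 9.8 = 60.76 N down at 2.34 m → arm 3.65 m, τ = 60.76 × 3.65 = 221.8 N·m clockwise.
Net moment of the loads = 2283 N·m clockwise.
The upward force F acts at the right end, arm 5.99 m, giving F × 5.99 counterclockwise.
For rotational equilibrium, F × 5.99 = 2283, so F = 2283 / 5.99 = 381 N.

F ≈ 381 N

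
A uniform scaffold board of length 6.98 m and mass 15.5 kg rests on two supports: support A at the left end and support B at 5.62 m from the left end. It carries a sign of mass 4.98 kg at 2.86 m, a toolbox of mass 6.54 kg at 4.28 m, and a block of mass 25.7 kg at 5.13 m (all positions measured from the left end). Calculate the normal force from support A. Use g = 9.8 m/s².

R_A ≈ 119 N

Sum moments about support B (its reaction then has zero moment arm).
Beam weight: 15.5 × 9.8 = 151.9 N down at 3.49 m → arm 2.13 m, τ = 151.9 × 2.13 = 323.5 N·m counterclockwise.
Sign: 4.98 × 9.8 = 48.8 N down at 2.86 m → arm 2.76 m, τ = 48.8 × 2.76 = 134.7 N·m counterclockwise.
Toolbox: 6.54 × 9.8 = 64.09 N down at 4.28 m → arm 1.34 m, τ = 64.09 × 1.34 = 85.88 N·m counterclockwise.
Block: 25.7 × 9.8 = 251.9 N down at 5.13 m → arm 0.49 m, τ = 251.9 × 0.49 = 123.4 N·m counterclockwise.
Net load moment about support B = 667.5 N·m counterclockwise.
Reaction R at support A is upward at 0 m, arm 5.62 m → moment R × 5.62 clockwise.
For rotational equilibrium, R × 5.62 = 667.5, so R = 119 N.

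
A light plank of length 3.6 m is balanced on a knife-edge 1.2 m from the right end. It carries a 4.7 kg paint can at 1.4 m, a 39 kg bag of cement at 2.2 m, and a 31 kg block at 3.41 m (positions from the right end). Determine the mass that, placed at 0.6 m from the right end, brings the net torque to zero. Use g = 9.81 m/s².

About the knife-edge (at 1.2 m from the right end):
Paint can: 4.7 × 9.81 = 46.11 N down at 1.4 m → arm 0.2 m, τ = 46.11 × 0.2 = 9.222 N·m counterclockwise.
Bag of cement: 39 × 9.81 = 382.6 N down at 2.2 m → arm 1 m, τ = 382.6 × 1 = 382.6 N·m counterclockwise.
Block: 31 × 9.81 = 304.1 N down at 3.41 m → arm 2.21 m, τ = 304.1 × 2.21 = 672.1 N·m counterclockwise.
Net moment of known loads = 1064 N·m counterclockwise.
An unknown mass m at 0.6 m has arm 0.6 m; its moment is m·g·0.6 clockwise.
Στ = 0 ⇒ m × 9.81 × 0.6 = 1064 ⇒ m = 1064 / (9.81 × 0.6) = 181 kg.

m ≈ 181 kg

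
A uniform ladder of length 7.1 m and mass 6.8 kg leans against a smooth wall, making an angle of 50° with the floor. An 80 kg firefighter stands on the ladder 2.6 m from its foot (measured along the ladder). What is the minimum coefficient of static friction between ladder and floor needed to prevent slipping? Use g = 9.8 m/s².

Taking torques about the foot of the ladder:
Ladder weight 6.8×9.8 = 66.64 N acts at 3.55 m along the ladder; its horizontal arm is 3.55·cos50° = 2.282 m → τ = 152.1 N·m clockwise.
Firefighter: 80×9.8 = 784 N at 2.6 m → arm 1.671 m → τ = 1310 N·m clockwise.
Wall normal N acts horizontally at the top; its moment arm is the height L sinθ = 7.1·sin50° = 5.439 m, counterclockwise.
For rotational equilibrium, N × 5.439 = 1462, so N = 268.8 N.
ΣFx = 0 ⇒ f = N_wall = 268.8 N. ΣFy = 0 ⇒ N_floor = 850.6 N.
μ_min = f / N_floor = 268.8 / 850.6 = 0.316.

μ_min ≈ 0.316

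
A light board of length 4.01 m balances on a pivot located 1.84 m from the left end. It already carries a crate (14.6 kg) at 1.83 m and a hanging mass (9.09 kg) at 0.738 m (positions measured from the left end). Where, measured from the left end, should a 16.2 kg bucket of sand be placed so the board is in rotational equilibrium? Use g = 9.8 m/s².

About the pivot (at 1.84 m from the left end):
Crate: 14.6 × 9.8 = 143.1 N down at 1.83 m → arm 0.01 m, τ = 143.1 × 0.01 = 1.431 N·m counterclockwise.
Hanging mass: 9.09 × 9.8 = 89.08 N down at 0.738 m → arm 1.102 m, τ = 89.08 × 1.102 = 98.17 N·m counterclockwise.
Net moment of existing loads = 99.6 N·m counterclockwise.
The bucket of sand weighs 16.2 × 9.8 = 158.8 N and must supply an equal clockwise moment, so its lever arm about the pivot is 99.6 / 158.8 = 0.627 m.
That puts it at 1.84 + 0.627 = 2.47 m from the left end.

x ≈ 2.47 m from the left end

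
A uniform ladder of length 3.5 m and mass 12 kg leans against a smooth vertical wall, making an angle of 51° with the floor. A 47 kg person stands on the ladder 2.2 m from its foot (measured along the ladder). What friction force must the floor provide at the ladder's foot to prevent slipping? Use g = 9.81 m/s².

f ≈ 282 N

Taking torques about the foot of the ladder:
Ladder weight 12×9.81 = 117.7 N acts at 1.75 m along the ladder; its horizontal arm is 1.75·cos51° = 1.101 m → τ = 129.6 N·m clockwise.
Person: 47×9.81 = 461.1 N at 2.2 m → arm 1.385 m → τ = 638.6 N·m clockwise.
Wall normal N acts horizontally at the top; its moment arm is the height L sinθ = 3.5·sin51° = 2.72 m, counterclockwise.
Στ = 0 ⇒ N × 2.72 = 768.2 ⇒ N = 282 N.
ΣFx = 0: friction at the foot balances the wall's push, so f = N_wall = 282 N.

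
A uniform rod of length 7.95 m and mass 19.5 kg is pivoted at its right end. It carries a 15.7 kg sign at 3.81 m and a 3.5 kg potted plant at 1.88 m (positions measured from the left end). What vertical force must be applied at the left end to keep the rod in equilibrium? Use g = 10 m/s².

Choose the right end as the axis so the unknown pivot reaction has zero arm there.
Beam weight: 19.5 × 10 = 195 N down at 3.975 m → arm 3.975 m, τ = 195 × 3.975 = 775.1 N·m counterclockwise.
Sign: 15.7 × 10 = 157 N down at 3.81 m → arm 4.14 m, τ = 157 × 4.14 = 650 N·m counterclockwise.
Potted plant: 3.5 × 10 = 35 N down at 1.88 m → arm 6.07 m, τ = 35 × 6.07 = 212.5 N·m counterclockwise.
Net moment of the loads = 1638 N·m counterclockwise.
The upward force F acts at the left end, arm 7.95 m, giving F × 7.95 clockwise.
Setting net torque to zero: F × 7.95 = 1638 → F = 1638 / 7.95 = 206 N.

F ≈ 206 N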